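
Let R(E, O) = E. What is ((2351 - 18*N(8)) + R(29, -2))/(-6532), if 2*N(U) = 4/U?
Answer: -4751/13064 ≈ -0.36367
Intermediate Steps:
N(U) = 2/U (N(U) = (4/U)/2 = 2/U)
((2351 - 18*N(8)) + R(29, -2))/(-6532) = ((2351 - 36/8) + 29)/(-6532) = ((2351 - 36/8) + 29)*(-1/6532) = ((2351 - 18*¼) + 29)*(-1/6532) = ((2351 - 9/2) + 29)*(-1/6532) = (4693/2 + 29)*(-1/6532) = (4751/2)*(-1/6532) = -4751/13064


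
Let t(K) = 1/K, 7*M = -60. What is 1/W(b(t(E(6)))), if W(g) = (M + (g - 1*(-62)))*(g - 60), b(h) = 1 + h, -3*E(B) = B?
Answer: -4/12835 ≈ -0.00031165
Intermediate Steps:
M = -60/7 (M = (⅐)*(-60) = -60/7 ≈ -8.5714)
E(B) = -B/3
t(K) = 1/K
W(g) = (-60 + g)*(374/7 + g) (W(g) = (-60/7 + (g - 1*(-62)))*(g - 60) = (-60/7 + (g + 62))*(-60 + g) = (-60/7 + (62 + g))*(-60 + g) = (374/7 + g)*(-60 + g) = (-60 + g)*(374/7 + g))
1/W(b(t(E(6)))) = 1/(-22440/7 + (1 + 1/(-⅓*6))² - 46*(1 + 1/(-⅓*6))/7) = 1/(-22440/7 + (1 + 1/(-2))² - 46*(1 + 1/(-2))/7) = 1/(-22440/7 + (1 - ½)² - 46*(1 - ½)/7) = 1/(-22440/7 + (½)² - 46/7*½) = 1/(-22440/7 + ¼ - 23/7) = 1/(-12835/4) = -4/12835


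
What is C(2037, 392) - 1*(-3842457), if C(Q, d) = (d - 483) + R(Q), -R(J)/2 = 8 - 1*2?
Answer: 3842354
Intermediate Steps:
R(J) = -12 (R(J) = -2*(8 - 1*2) = -2*(8 - 2) = -2*6 = -12)
C(Q, d) = -495 + d (C(Q, d) = (d - 483) - 12 = (-483 + d) - 12 = -495 + d)
C(2037, 392) - 1*(-3842457) = (-495 + 392) - 1*(-3842457) = -103 + 3842457 = 3842354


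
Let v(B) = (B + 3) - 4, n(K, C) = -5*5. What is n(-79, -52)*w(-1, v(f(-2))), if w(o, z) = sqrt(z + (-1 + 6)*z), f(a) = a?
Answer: -75*I*sqrt(2) ≈ -106.07*I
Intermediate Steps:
n(K, C) = -25
v(B) = -1 + B (v(B) = (3 + B) - 4 = -1 + B)
w(o, z) = sqrt(6)*sqrt(z) (w(o, z) = sqrt(z + 5*z) = sqrt(6*z) = sqrt(6)*sqrt(z))
n(-79, -52)*w(-1, v(f(-2))) = -25*sqrt(6)*sqrt(-1 - 2) = -25*sqrt(6)*sqrt(-3) = -25*sqrt(6)*I*sqrt(3) = -75*I*sqrt(2)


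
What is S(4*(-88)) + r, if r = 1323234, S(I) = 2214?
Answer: 1325448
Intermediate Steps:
S(4*(-88)) + r = 2214 + 1323234 = 1325448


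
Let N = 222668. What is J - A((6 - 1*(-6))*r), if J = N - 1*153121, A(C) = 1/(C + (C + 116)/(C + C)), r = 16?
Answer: 1287245327/18509 ≈ 69547.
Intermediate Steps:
A(C) = 1/(C + (116 + C)/(2*C)) (A(C) = 1/(C + (116 + C)/((2*C))) = 1/(C + (116 + C)*(1/(2*C))) = 1/(C + (116 + C)/(2*C)))
J = 69547 (J = 222668 - 1*153121 = 222668 - 153121 = 69547)
J - A((6 - 1*(-6))*r) = 69547 - 2*(6 - 1*(-6))*16/(116 + (6 - 1*(-6))*16 + 2*((6 - 1*(-6))*16)²) = 69547 - 2*(6 + 6)*16/(116 + (6 + 6)*16 + 2*((6 + 6)*16)²) = 69547 - 2*12*16/(116 + 12*16 + 2*(12*16)²) = 69547 - 2*192/(116 + 192 + 2*192²) = 69547 - 2*192/(116 + 192 + 2*36864) = 69547 - 2*192/(116 + 192 + 73728) = 69547 - 2*192/74036 = 69547 - 1*96/18509 = 69547 - 96/18509 = 1287245327/18509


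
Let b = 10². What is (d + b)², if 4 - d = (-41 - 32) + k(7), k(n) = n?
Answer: 28900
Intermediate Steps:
b = 100
d = 70 (d = 4 - ((-41 - 32) + 7) = 4 - (-73 + 7) = 4 - 1*(-66) = 4 + 66 = 70)
(d + b)² = (70 + 100)² = 170² = 28900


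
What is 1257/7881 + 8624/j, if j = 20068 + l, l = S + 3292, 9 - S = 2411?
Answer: 2245475/3932619 ≈ 0.57099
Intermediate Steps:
S = -2402 (S = 9 - 1*2411 = 9 - 2411 = -2402)
l = 890 (l = -2402 + 3292 = 890)
j = 20958 (j = 20068 + 890 = 20958)
1257/7881 + 8624/j = 1257/7881 + 8624/20958 = 1257*(1/7881) + 8624*(1/20958) = 419/2627 + 616/1497 = 2245475/3932619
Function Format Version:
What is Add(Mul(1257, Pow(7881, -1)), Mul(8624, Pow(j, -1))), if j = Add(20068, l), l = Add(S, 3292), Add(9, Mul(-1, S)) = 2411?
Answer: Rational(2245475, 3932619) ≈ 0.57099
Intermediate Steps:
S = -2402 (S = Add(9, Mul(-1, 2411)) = Add(9, -2411) = -2402)
l = 890 (l = Add(-2402, 3292) = 890)
j = 20958 (j = Add(20068, 890) = 20958)
Add(Mul(1257, Pow(7881, -1)), Mul(8624, Pow(j, -1))) = Add(Mul(1257, Pow(7881, -1)), Mul(8624, Pow(20958, -1))) = Add(Mul(1257, Rational(1, 7881)), Mul(8624, Rational(1, 20958))) = Add(Rational(419, 2627), Rational(616, 1497)) = Rational(2245475, 3932619)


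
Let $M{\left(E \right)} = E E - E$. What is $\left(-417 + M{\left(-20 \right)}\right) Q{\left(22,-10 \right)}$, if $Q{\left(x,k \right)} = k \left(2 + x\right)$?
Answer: $-720$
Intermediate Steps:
$M{\left(E \right)} = E^{2} - E$
$\left(-417 + M{\left(-20 \right)}\right) Q{\left(22,-10 \right)} = \left(-417 - 20 \left(-1 - 20\right)\right) \left(- 10 \left(2 + 22\right)\right) = \left(-417 - -420\right) \left(\left(-10\right) 24\right) = \left(-417 + 420\right) \left(-240\right) = 3 \left(-240\right) = -720$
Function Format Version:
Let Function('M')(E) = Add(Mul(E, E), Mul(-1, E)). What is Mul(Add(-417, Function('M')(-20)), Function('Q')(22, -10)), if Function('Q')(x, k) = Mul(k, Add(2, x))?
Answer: -720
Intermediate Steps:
Function('M')(E) = Add(Pow(E, 2), Mul(-1, E))
Mul(Add(-417, Function('M')(-20)), Function('Q')(22, -10)) = Mul(Add(-417, Mul(-20, Add(-1, -20))), Mul(-10, Add(2, 22))) = Mul(Add(-417, Mul(-20, -21)), Mul(-10, 24)) = Mul(Add(-417, 420), -240) = Mul(3, -240) = -720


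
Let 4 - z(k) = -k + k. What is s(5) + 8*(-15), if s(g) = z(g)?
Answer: -116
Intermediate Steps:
z(k) = 4 (z(k) = 4 - (-k + k) = 4 - 1*0 = 4 + 0 = 4)
s(g) = 4
s(5) + 8*(-15) = 4 + 8*(-15) = 4 - 120 = -116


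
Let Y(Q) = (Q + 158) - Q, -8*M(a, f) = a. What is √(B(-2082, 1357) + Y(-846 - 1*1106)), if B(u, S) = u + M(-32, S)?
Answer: 8*I*√30 ≈ 43.818*I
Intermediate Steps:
M(a, f) = -a/8
Y(Q) = 158 (Y(Q) = (158 + Q) - Q = 158)
B(u, S) = 4 + u (B(u, S) = u - ⅛*(-32) = u + 4 = 4 + u)
√(B(-2082, 1357) + Y(-846 - 1*1106)) = √((4 - 2082) + 158) = √(-2078 + 158) = √(-1920) = 8*I*√30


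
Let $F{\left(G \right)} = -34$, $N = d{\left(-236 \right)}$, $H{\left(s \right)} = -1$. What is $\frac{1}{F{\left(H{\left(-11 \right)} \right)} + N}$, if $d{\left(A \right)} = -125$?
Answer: $- \frac{1}{159} \approx -0.0062893$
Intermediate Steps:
$N = -125$
$\frac{1}{F{\left(H{\left(-11 \right)} \right)} + N} = \frac{1}{-34 - 125} = \frac{1}{-159} = - \frac{1}{159}$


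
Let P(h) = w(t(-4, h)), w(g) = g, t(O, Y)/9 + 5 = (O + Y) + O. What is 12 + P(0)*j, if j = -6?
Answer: 714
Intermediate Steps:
t(O, Y) = -45 + 9*Y + 18*O (t(O, Y) = -45 + 9*((O + Y) + O) = -45 + 9*(Y + 2*O) = -45 + (9*Y + 18*O) = -45 + 9*Y + 18*O)
P(h) = -117 + 9*h (P(h) = -45 + 9*h + 18*(-4) = -45 + 9*h - 72 = -117 + 9*h)
12 + P(0)*j = 12 + (-117 + 9*0)*(-6) = 12 + (-117 + 0)*(-6) = 12 - 117*(-6) = 12 + 702 = 714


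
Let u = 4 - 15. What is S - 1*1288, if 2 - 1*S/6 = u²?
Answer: -2002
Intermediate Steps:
u = -11
S = -714 (S = 12 - 6*(-11)² = 12 - 6*121 = 12 - 726 = -714)
S - 1*1288 = -714 - 1*1288 = -714 - 1288 = -2002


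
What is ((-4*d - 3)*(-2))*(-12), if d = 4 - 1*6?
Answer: 120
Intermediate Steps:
d = -2 (d = 4 - 6 = -2)
((-4*d - 3)*(-2))*(-12) = ((-4*(-2) - 3)*(-2))*(-12) = ((8 - 3)*(-2))*(-12) = (5*(-2))*(-12) = -10*(-12) = 120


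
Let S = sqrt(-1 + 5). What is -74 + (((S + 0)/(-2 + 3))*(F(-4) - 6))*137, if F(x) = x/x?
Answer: -1444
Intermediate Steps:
S = 2 (S = sqrt(4) = 2)
F(x) = 1
-74 + (((S + 0)/(-2 + 3))*(F(-4) - 6))*137 = -74 + (((2 + 0)/(-2 + 3))*(1 - 6))*137 = -74 + ((2/1)*(-5))*137 = -74 + ((2*1)*(-5))*137 = -74 + (2*(-5))*137 = -74 - 10*137 = -74 - 1370 = -1444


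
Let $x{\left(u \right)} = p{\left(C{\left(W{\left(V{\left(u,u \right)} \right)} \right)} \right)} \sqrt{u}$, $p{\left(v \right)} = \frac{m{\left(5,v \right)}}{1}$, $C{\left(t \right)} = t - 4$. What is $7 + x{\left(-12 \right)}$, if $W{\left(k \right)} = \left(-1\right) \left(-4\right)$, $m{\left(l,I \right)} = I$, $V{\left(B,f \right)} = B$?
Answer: $7$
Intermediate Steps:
$W{\left(k \right)} = 4$
$C{\left(t \right)} = -4 + t$
$p{\left(v \right)} = v$ ($p{\left(v \right)} = \frac{v}{1} = v 1 = v$)
$x{\left(u \right)} = 0$ ($x{\left(u \right)} = \left(-4 + 4\right) \sqrt{u} = 0 \sqrt{u} = 0$)
$7 + x{\left(-12 \right)} = 7 + 0 = 7$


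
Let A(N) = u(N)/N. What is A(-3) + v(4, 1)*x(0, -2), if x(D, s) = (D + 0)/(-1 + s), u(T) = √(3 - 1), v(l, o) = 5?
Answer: -√2/3 ≈ -0.47140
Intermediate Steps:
u(T) = √2
A(N) = √2/N
x(D, s) = D/(-1 + s)
A(-3) + v(4, 1)*x(0, -2) = √2/(-3) + 5*(0/(-1 - 2)) = √2*(-⅓) + 5*(0/(-3)) = -√2/3 + 5*(0*(-⅓)) = -√2/3 + 5*0 = -√2/3 + 0 = -√2/3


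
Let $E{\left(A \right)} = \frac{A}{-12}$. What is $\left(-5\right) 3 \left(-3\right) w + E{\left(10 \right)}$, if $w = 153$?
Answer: $\frac{41305}{6} \approx 6884.2$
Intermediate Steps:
$E{\left(A \right)} = - \frac{A}{12}$ ($E{\left(A \right)} = A \left(- \frac{1}{12}\right) = - \frac{A}{12}$)
$\left(-5\right) 3 \left(-3\right) w + E{\left(10 \right)} = \left(-5\right) 3 \left(-3\right) 153 - \frac{5}{6} = \left(-15\right) \left(-3\right) 153 - \frac{5}{6} = 45 \cdot 153 - \frac{5}{6} = 6885 - \frac{5}{6} = \frac{41305}{6}$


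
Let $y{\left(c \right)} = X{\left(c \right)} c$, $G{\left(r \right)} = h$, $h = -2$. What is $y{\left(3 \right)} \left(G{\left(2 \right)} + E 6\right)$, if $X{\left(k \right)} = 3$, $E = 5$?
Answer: $252$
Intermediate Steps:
$G{\left(r \right)} = -2$
$y{\left(c \right)} = 3 c$
$y{\left(3 \right)} \left(G{\left(2 \right)} + E 6\right) = 3 \cdot 3 \left(-2 + 5 \cdot 6\right) = 9 \left(-2 + 30\right) = 9 \cdot 28 = 252$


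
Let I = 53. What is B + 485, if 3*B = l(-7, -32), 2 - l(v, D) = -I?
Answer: 1510/3 ≈ 503.33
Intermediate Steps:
l(v, D) = 55 (l(v, D) = 2 - (-1)*53 = 2 - 1*(-53) = 2 + 53 = 55)
B = 55/3 (B = (1/3)*55 = 55/3 ≈ 18.333)
B + 485 = 55/3 + 485 = 1510/3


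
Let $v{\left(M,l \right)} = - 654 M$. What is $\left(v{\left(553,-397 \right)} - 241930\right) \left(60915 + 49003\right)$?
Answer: $-66345625456$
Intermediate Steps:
$\left(v{\left(553,-397 \right)} - 241930\right) \left(60915 + 49003\right) = \left(\left(-654\right) 553 - 241930\right) \left(60915 + 49003\right) = \left(-361662 - 241930\right) 109918 = \left(-603592\right) 109918 = -66345625456$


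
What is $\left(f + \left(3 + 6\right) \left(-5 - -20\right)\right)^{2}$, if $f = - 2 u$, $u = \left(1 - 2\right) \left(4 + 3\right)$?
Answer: $22201$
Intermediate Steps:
$u = -7$ ($u = \left(-1\right) 7 = -7$)
$f = 14$ ($f = \left(-2\right) \left(-7\right) = 14$)
$\left(f + \left(3 + 6\right) \left(-5 - -20\right)\right)^{2} = \left(14 + \left(3 + 6\right) \left(-5 - -20\right)\right)^{2} = \left(14 + 9 \left(-5 + 20\right)\right)^{2} = \left(14 + 9 \cdot 15\right)^{2} = \left(14 + 135\right)^{2} = 149^{2} = 22201$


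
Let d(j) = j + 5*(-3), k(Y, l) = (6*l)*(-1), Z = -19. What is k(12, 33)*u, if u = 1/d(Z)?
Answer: 99/17 ≈ 5.8235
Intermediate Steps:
k(Y, l) = -6*l
d(j) = -15 + j (d(j) = j - 15 = -15 + j)
u = -1/34 (u = 1/(-15 - 19) = 1/(-34) = -1/34 ≈ -0.029412)
k(12, 33)*u = -6*33*(-1/34) = -198*(-1/34) = 99/17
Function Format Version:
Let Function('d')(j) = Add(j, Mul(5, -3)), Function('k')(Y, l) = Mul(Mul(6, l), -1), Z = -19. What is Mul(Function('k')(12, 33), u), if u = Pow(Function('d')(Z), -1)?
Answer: Rational(99, 17) ≈ 5.8235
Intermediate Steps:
Function('k')(Y, l) = Mul(-6, l)
Function('d')(j) = Add(-15, j) (Function('d')(j) = Add(j, -15) = Add(-15, j))
u = Rational(-1, 34) (u = Pow(Add(-15, -19), -1) = Pow(-34, -1) = Rational(-1, 34) ≈ -0.029412)
Mul(Function('k')(12, 33), u) = Mul(Mul(-6, 33), Rational(-1, 34)) = Mul(-198, Rational(-1, 34)) = Rational(99, 17)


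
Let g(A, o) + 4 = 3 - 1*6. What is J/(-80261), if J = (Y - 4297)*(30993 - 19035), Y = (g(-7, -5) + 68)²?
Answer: 6887808/80261 ≈ 85.818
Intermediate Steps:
g(A, o) = -7 (g(A, o) = -4 + (3 - 1*6) = -4 + (3 - 6) = -4 - 3 = -7)
Y = 3721 (Y = (-7 + 68)² = 61² = 3721)
J = -6887808 (J = (3721 - 4297)*(30993 - 19035) = -576*11958 = -6887808)
J/(-80261) = -6887808/(-80261) = -6887808*(-1/80261) = 6887808/80261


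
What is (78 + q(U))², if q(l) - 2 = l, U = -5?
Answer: 5625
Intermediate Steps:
q(l) = 2 + l
(78 + q(U))² = (78 + (2 - 5))² = (78 - 3)² = 75² = 5625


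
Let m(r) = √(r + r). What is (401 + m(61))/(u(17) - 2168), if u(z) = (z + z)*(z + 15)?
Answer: -401/1080 - √122/1080 ≈ -0.38152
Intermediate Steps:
m(r) = √2*√r (m(r) = √(2*r) = √2*√r)
u(z) = 2*z*(15 + z) (u(z) = (2*z)*(15 + z) = 2*z*(15 + z))
(401 + m(61))/(u(17) - 2168) = (401 + √2*√61)/(2*17*(15 + 17) - 2168) = (401 + √122)/(2*17*32 - 2168) = (401 + √122)/(1088 - 2168) = (401 + √122)/(-1080) = (401 + √122)*(-1/1080) = -401/1080 - √122/1080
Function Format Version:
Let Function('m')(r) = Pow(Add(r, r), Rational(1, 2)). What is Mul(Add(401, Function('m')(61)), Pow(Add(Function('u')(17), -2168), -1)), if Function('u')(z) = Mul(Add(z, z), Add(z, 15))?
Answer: Add(Rational(-401, 1080), Mul(Rational(-1, 1080), Pow(122, Rational(1, 2)))) ≈ -0.38152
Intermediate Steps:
Function('m')(r) = Mul(Pow(2, Rational(1, 2)), Pow(r, Rational(1, 2))) (Function('m')(r) = Pow(Mul(2, r), Rational(1, 2)) = Mul(Pow(2, Rational(1, 2)), Pow(r, Rational(1, 2))))
Function('u')(z) = Mul(2, z, Add(15, z)) (Function('u')(z) = Mul(Mul(2, z), Add(15, z)) = Mul(2, z, Add(15, z)))
Mul(Add(401, Function('m')(61)), Pow(Add(Function('u')(17), -2168), -1)) = Mul(Add(401, Mul(Pow(2, Rational(1, 2)), Pow(61, Rational(1, 2)))), Pow(Add(Mul(2, 17, Add(15, 17)), -2168), -1)) = Mul(Add(401, Pow(122, Rational(1, 2))), Pow(Add(Mul(2, 17, 32), -2168), -1)) = Mul(Add(401, Pow(122, Rational(1, 2))), Pow(Add(1088, -2168), -1)) = Mul(Add(401, Pow(122, Rational(1, 2))), Pow(-1080, -1)) = Mul(Add(401, Pow(122, Rational(1, 2))), Rational(-1, 1080)) = Add(Rational(-401, 1080), Mul(Rational(-1, 1080), Pow(122, Rational(1, 2))))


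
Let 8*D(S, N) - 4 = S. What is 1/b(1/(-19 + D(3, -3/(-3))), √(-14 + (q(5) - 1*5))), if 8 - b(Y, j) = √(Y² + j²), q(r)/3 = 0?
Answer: 168200/1745011 + 1305*I*√4931/1745011 ≈ 0.096389 + 0.052515*I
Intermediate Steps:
q(r) = 0 (q(r) = 3*0 = 0)
D(S, N) = ½ + S/8
b(Y, j) = 8 - √(Y² + j²)
1/b(1/(-19 + D(3, -3/(-3))), √(-14 + (q(5) - 1*5))) = 1/(8 - √((1/(-19 + (½ + (⅛)*3)))² + (√(-14 + (0 - 1*5)))²)) = 1/(8 - √((1/(-19 + (½ + 3/8)))² + (√(-14 + (0 - 5)))²)) = 1/(8 - √((1/(-19 + 7/8))² + (√(-14 - 5))²)) = 1/(8 - √((1/(-145/8))² + (√(-19))²)) = 1/(8 - √((-8/145)² + (I*√19)²)) = 1/(8 - √(64/21025 - 19)) = 1/(8 - √(-399411/21025)) = 1/(8 - 9*I*√4931/145)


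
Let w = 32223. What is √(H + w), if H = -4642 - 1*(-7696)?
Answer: √35277 ≈ 187.82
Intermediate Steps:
H = 3054 (H = -4642 + 7696 = 3054)
√(H + w) = √(3054 + 32223) = √35277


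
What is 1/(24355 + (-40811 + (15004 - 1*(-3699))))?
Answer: 1/2247 ≈ 0.00044504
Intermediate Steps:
1/(24355 + (-40811 + (15004 - 1*(-3699)))) = 1/(24355 + (-40811 + (15004 + 3699))) = 1/(24355 + (-40811 + 18703)) = 1/(24355 - 22108) = 1/2247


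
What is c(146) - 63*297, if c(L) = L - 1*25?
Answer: -18590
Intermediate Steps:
c(L) = -25 + L (c(L) = L - 25 = -25 + L)
c(146) - 63*297 = (-25 + 146) - 63*297 = 121 - 18711 = -18590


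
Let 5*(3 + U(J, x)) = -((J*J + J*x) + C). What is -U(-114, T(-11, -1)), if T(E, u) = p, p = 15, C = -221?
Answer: 2216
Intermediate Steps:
T(E, u) = 15
U(J, x) = 206/5 - J²/5 - J*x/5 (U(J, x) = -3 + (-((J*J + J*x) - 221))/5 = -3 + (-((J² + J*x) - 221))/5 = -3 + (-(-221 + J² + J*x))/5 = -3 + (221 - J² - J*x)/5 = -3 + (221/5 - J²/5 - J*x/5) = 206/5 - J²/5 - J*x/5)
-U(-114, T(-11, -1)) = -(206/5 - ⅕*(-114)² - ⅕*(-114)*15) = -(206/5 - ⅕*12996 + 342) = -(206/5 - 12996/5 + 342) = -1*(-2216) = 2216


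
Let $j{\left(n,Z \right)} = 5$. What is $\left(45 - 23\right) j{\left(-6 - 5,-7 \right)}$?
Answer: $110$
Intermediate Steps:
$\left(45 - 23\right) j{\left(-6 - 5,-7 \right)} = \left(45 - 23\right) 5 = 22 \cdot 5 = 110$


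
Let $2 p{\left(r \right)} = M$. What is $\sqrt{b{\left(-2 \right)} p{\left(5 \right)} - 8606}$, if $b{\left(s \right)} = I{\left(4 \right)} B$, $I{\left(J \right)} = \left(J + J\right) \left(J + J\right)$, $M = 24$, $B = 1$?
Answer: $i \sqrt{7838} \approx 88.532 i$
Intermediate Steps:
$I{\left(J \right)} = 4 J^{2}$ ($I{\left(J \right)} = 2 J 2 J = 4 J^{2}$)
$p{\left(r \right)} = 12$ ($p{\left(r \right)} = \frac{1}{2} \cdot 24 = 12$)
$b{\left(s \right)} = 64$ ($b{\left(s \right)} = 4 \cdot 4^{2} \cdot 1 = 4 \cdot 16 \cdot 1 = 64 \cdot 1 = 64$)
$\sqrt{b{\left(-2 \right)} p{\left(5 \right)} - 8606} = \sqrt{64 \cdot 12 - 8606} = \sqrt{768 - 8606} = \sqrt{-7838} = i \sqrt{7838}$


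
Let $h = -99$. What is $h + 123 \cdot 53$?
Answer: $6420$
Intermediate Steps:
$h + 123 \cdot 53 = -99 + 123 \cdot 53 = -99 + 6519 = 6420$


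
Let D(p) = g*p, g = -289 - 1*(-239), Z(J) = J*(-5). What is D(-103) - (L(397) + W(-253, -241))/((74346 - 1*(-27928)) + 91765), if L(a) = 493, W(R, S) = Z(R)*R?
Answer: 999620402/194039 ≈ 5151.6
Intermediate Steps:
Z(J) = -5*J
W(R, S) = -5*R**2 (W(R, S) = (-5*R)*R = -5*R**2)
g = -50 (g = -289 + 239 = -50)
D(p) = -50*p
D(-103) - (L(397) + W(-253, -241))/((74346 - 1*(-27928)) + 91765) = -50*(-103) - (493 - 5*(-253)**2)/((74346 - 1*(-27928)) + 91765) = 5150 - (493 - 5*64009)/((74346 + 27928) + 91765) = 5150 - (493 - 320045)/(102274 + 91765) = 5150 - (-319552)/194039 = 5150 - 1*(-319552/194039) = 5150 + 319552/194039 = 999620402/194039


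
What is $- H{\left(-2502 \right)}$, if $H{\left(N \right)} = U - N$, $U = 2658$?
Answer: $-5160$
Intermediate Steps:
$H{\left(N \right)} = 2658 - N$
$- H{\left(-2502 \right)} = - (2658 - -2502) = - (2658 + 2502) = \left(-1\right) 5160 = -5160$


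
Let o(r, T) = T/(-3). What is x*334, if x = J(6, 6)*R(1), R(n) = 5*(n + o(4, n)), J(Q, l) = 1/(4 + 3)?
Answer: 3340/21 ≈ 159.05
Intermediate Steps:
o(r, T) = -T/3 (o(r, T) = T*(-⅓) = -T/3)
J(Q, l) = ⅐ (J(Q, l) = 1/7 = ⅐)
R(n) = 10*n/3 (R(n) = 5*(n - n/3) = 5*(2*n/3) = 10*n/3)
x = 10/21 (x = ((10/3)*1)/7 = (⅐)*(10/3) = 10/21 ≈ 0.47619)
x*334 = (10/21)*334 = 3340/21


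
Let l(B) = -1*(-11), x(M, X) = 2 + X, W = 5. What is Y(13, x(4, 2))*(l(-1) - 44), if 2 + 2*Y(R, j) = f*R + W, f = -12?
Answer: 5049/2 ≈ 2524.5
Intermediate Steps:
l(B) = 11
Y(R, j) = 3/2 - 6*R (Y(R, j) = -1 + (-12*R + 5)/2 = -1 + (5 - 12*R)/2 = -1 + (5/2 - 6*R) = 3/2 - 6*R)
Y(13, x(4, 2))*(l(-1) - 44) = (3/2 - 6*13)*(11 - 44) = (3/2 - 78)*(-33) = -153/2*(-33) = 5049/2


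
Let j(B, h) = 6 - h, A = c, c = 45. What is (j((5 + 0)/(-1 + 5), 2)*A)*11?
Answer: 1980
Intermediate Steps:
A = 45
(j((5 + 0)/(-1 + 5), 2)*A)*11 = ((6 - 1*2)*45)*11 = ((6 - 2)*45)*11 = (4*45)*11 = 180*11 = 1980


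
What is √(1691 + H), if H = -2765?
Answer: I*√1074 ≈ 32.772*I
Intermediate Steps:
√(1691 + H) = √(1691 - 2765) = √(-1074) = I*√1074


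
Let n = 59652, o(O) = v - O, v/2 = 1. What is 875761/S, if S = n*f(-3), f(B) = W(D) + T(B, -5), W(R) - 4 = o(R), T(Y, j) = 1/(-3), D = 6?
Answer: -875761/19884 ≈ -44.044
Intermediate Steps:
v = 2 (v = 2*1 = 2)
o(O) = 2 - O
T(Y, j) = -⅓
W(R) = 6 - R (W(R) = 4 + (2 - R) = 6 - R)
f(B) = -⅓ (f(B) = (6 - 1*6) - ⅓ = (6 - 6) - ⅓ = 0 - ⅓ = -⅓)
S = -19884 (S = 59652*(-⅓) = -19884)
875761/S = 875761/(-19884) = 875761*(-1/19884) = -875761/19884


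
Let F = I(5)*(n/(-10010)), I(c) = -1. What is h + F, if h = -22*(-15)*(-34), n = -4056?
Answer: -4319856/385 ≈ -11220.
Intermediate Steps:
h = -11220 (h = 330*(-34) = -11220)
F = -156/385 (F = -(-4056)/(-10010) = -(-4056)*(-1)/10010 = -1*156/385 = -156/385 ≈ -0.40519)
h + F = -11220 - 156/385 = -4319856/385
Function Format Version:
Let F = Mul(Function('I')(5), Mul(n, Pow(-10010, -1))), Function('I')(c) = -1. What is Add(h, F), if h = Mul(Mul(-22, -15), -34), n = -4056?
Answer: Rational(-4319856, 385) ≈ -11220.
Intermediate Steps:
h = -11220 (h = Mul(330, -34) = -11220)
F = Rational(-156, 385) (F = Mul(-1, Mul(-4056, Pow(-10010, -1))) = Mul(-1, Mul(-4056, Rational(-1, 10010))) = Mul(-1, Rational(156, 385)) = Rational(-156, 385) ≈ -0.40519)
Add(h, F) = Add(-11220, Rational(-156, 385)) = Rational(-4319856, 385)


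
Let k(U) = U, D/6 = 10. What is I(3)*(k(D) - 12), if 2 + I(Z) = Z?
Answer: 48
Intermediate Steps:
D = 60 (D = 6*10 = 60)
I(Z) = -2 + Z
I(3)*(k(D) - 12) = (-2 + 3)*(60 - 12) = 1*48 = 48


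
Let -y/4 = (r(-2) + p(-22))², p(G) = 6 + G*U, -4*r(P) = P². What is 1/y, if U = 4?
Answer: -1/27556 ≈ -3.6290e-5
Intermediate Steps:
r(P) = -P²/4
p(G) = 6 + 4*G (p(G) = 6 + G*4 = 6 + 4*G)
y = -27556 (y = -4*(-¼*(-2)² + (6 + 4*(-22)))² = -4*(-¼*4 + (6 - 88))² = -4*(-1 - 82)² = -4*(-83)² = -4*6889 = -27556)
1/y = 1/(-27556) = -1/27556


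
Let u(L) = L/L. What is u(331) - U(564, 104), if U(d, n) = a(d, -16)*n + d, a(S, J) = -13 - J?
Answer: -875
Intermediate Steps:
u(L) = 1
U(d, n) = d + 3*n (U(d, n) = (-13 - 1*(-16))*n + d = (-13 + 16)*n + d = 3*n + d = d + 3*n)
u(331) - U(564, 104) = 1 - (564 + 3*104) = 1 - (564 + 312) = 1 - 1*876 = 1 - 876 = -875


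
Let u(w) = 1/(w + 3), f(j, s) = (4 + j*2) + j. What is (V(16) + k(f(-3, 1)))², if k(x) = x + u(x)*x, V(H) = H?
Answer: 729/4 ≈ 182.25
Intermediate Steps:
f(j, s) = 4 + 3*j (f(j, s) = (4 + 2*j) + j = 4 + 3*j)
u(w) = 1/(3 + w)
k(x) = x + x/(3 + x)
(V(16) + k(f(-3, 1)))² = (16 + (4 + 3*(-3))*(4 + (4 + 3*(-3)))/(3 + (4 + 3*(-3))))² = (16 + (4 - 9)*(4 + (4 - 9))/(3 + (4 - 9)))² = (16 - 5*(4 - 5)/(3 - 5))² = (16 - 5*(-1)/(-2))² = (16 - 5*(-½)*(-1))² = (16 - 5/2)² = (27/2)² = 729/4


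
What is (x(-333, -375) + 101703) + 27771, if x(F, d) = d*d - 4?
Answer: 270095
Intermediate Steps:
x(F, d) = -4 + d² (x(F, d) = d² - 4 = -4 + d²)
(x(-333, -375) + 101703) + 27771 = ((-4 + (-375)²) + 101703) + 27771 = ((-4 + 140625) + 101703) + 27771 = (140621 + 101703) + 27771 = 242324 + 27771 = 270095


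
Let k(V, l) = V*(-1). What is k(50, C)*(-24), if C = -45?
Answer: 1200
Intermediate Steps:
k(V, l) = -V
k(50, C)*(-24) = -1*50*(-24) = -50*(-24) = 1200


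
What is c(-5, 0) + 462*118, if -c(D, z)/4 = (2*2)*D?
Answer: 54596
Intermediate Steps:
c(D, z) = -16*D (c(D, z) = -4*2*2*D = -16*D)
c(-5, 0) + 462*118 = -16*(-5) + 462*118 = 80 + 54516 = 54596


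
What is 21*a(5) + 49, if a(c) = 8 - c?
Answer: 112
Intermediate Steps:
21*a(5) + 49 = 21*(8 - 1*5) + 49 = 21*(8 - 5) + 49 = 21*3 + 49 = 63 + 49 = 112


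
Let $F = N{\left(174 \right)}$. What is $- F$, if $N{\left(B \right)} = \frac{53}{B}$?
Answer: $- \frac{53}{174} \approx -0.3046$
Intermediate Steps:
$F = \frac{53}{174} \approx 0.3046$
$- F = \left(-1\right) \frac{53}{174} = - \frac{53}{174}$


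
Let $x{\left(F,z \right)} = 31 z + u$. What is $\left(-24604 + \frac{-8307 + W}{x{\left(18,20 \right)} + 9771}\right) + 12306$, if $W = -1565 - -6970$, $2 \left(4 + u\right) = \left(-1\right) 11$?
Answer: $- \frac{255349178}{20763} \approx -12298.0$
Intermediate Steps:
$u = - \frac{19}{2}$ ($u = -4 + \frac{\left(-1\right) 11}{2} = -4 + \frac{1}{2} \left(-11\right) = -4 - \frac{11}{2} = - \frac{19}{2} \approx -9.5$)
$W = 5405$ ($W = -1565 + 6970 = 5405$)
$x{\left(F,z \right)} = - \frac{19}{2} + 31 z$ ($x{\left(F,z \right)} = 31 z - \frac{19}{2} = - \frac{19}{2} + 31 z$)
$\left(-24604 + \frac{-8307 + W}{x{\left(18,20 \right)} + 9771}\right) + 12306 = \left(-24604 + \frac{-8307 + 5405}{\left(- \frac{19}{2} + 31 \cdot 20\right) + 9771}\right) + 12306 = \left(-24604 - \frac{2902}{\left(- \frac{19}{2} + 620\right) + 9771}\right) + 12306 = \left(-24604 - \frac{2902}{\frac{1221}{2} + 9771}\right) + 12306 = \left(-24604 - \frac{2902}{\frac{20763}{2}}\right) + 12306 = \left(-24604 - \frac{5804}{20763}\right) + 12306 = - \frac{510858656}{20763} + 12306 = - \frac{255349178}{20763}$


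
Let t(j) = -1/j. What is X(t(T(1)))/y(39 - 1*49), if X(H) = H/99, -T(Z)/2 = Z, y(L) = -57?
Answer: -1/11286 ≈ -8.8605e-5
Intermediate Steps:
T(Z) = -2*Z
X(H) = H/99 (X(H) = H*(1/99) = H/99)
X(t(T(1)))/y(39 - 1*49) = ((-1/((-2*1)))/99)/(-57) = ((-1/(-2))/99)*(-1/57) = ((-1*(-1/2))/99)*(-1/57) = ((1/99)*(1/2))*(-1/57) = (1/198)*(-1/57) = -1/11286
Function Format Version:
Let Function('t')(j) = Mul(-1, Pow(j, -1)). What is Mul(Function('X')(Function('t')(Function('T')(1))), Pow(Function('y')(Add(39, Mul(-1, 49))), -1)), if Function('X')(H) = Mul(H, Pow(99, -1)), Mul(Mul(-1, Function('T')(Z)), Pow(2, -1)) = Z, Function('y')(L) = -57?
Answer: Rational(-1, 11286) ≈ -8.8605e-5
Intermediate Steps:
Function('T')(Z) = Mul(-2, Z)
Function('X')(H) = Mul(Rational(1, 99), H) (Function('X')(H) = Mul(H, Rational(1, 99)) = Mul(Rational(1, 99), H))
Mul(Function('X')(Function('t')(Function('T')(1))), Pow(Function('y')(Add(39, Mul(-1, 49))), -1)) = Mul(Mul(Rational(1, 99), Mul(-1, Pow(Mul(-2, 1), -1))), Pow(-57, -1)) = Mul(Mul(Rational(1, 99), Mul(-1, Pow(-2, -1))), Rational(-1, 57)) = Mul(Mul(Rational(1, 99), Mul(-1, Rational(-1, 2))), Rational(-1, 57)) = Mul(Mul(Rational(1, 99), Rational(1, 2)), Rational(-1, 57)) = Mul(Rational(1, 198), Rational(-1, 57)) = Rational(-1, 11286)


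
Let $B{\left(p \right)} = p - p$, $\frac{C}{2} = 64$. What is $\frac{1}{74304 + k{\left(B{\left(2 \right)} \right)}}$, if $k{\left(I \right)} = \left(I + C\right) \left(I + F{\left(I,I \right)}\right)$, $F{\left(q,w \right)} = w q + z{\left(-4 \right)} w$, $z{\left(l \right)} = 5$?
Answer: $\frac{1}{74304} \approx 1.3458 \cdot 10^{-5}$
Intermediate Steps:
$F{\left(q,w \right)} = 5 w + q w$ ($F{\left(q,w \right)} = w q + 5 w = q w + 5 w = 5 w + q w$)
$C = 128$ ($C = 2 \cdot 64 = 128$)
$B{\left(p \right)} = 0$
$k{\left(I \right)} = \left(128 + I\right) \left(I + I \left(5 + I\right)\right)$ ($k{\left(I \right)} = \left(I + 128\right) \left(I + I \left(5 + I\right)\right) = \left(128 + I\right) \left(I + I \left(5 + I\right)\right)$)
$\frac{1}{74304 + k{\left(B{\left(2 \right)} \right)}} = \frac{1}{74304 + 0 \left(768 + 0^{2} + 134 \cdot 0\right)} = \frac{1}{74304 + 0 \left(768 + 0 + 0\right)} = \frac{1}{74304 + 0 \cdot 768} = \frac{1}{74304 + 0} = \frac{1}{74304}$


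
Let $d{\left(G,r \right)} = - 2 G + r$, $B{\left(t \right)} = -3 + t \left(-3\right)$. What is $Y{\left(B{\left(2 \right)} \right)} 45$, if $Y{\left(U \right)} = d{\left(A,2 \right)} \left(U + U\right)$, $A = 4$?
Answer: $4860$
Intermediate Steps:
$B{\left(t \right)} = -3 - 3 t$
$d{\left(G,r \right)} = r - 2 G$
$Y{\left(U \right)} = - 12 U$ ($Y{\left(U \right)} = \left(2 - 8\right) \left(U + U\right) = \left(2 - 8\right) 2 U = - 6 \cdot 2 U = - 12 U$)
$Y{\left(B{\left(2 \right)} \right)} 45 = - 12 \left(-3 - 6\right) 45 = \left(-12\right) \left(-9\right) 45 = 108 \cdot 45 = 4860$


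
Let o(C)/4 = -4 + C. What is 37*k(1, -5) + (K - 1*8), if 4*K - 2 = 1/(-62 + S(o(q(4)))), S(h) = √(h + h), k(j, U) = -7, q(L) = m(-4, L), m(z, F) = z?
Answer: -2082995/7816 - I/1954 ≈ -266.5 - 0.00051177*I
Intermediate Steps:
q(L) = -4
o(C) = -16 + 4*C (o(C) = 4*(-4 + C) = -16 + 4*C)
S(h) = √2*√h (S(h) = √(2*h) = √2*√h)
K = ½ + (-62 - 8*I)/15632 (K = ½ + 1/(4*(-62 + √2*√(-16 + 4*(-4)))) = ½ + 1/(4*(-62 + √2*√(-16 - 16))) = ½ + 1/(4*(-62 + √2*√(-32))) = ½ + 1/(4*(-62 + √2*(4*I*√2))) = ½ + 1/(4*(-62 + 8*I)) = ½ + ((-62 - 8*I)/3908)/4 = ½ + (-62 - 8*I)/15632 ≈ 0.49603 - 0.00051177*I)
37*k(1, -5) + (K - 1*8) = 37*(-7) + ((3877/7816 - I/1954) - 1*8) = -259 + ((3877/7816 - I/1954) - 8) = -259 + (-58651/7816 - I/1954) = -2082995/7816 - I/1954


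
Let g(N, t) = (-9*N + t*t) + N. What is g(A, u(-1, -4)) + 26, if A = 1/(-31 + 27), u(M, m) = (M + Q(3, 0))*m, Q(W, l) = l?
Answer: 44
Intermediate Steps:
u(M, m) = M*m (u(M, m) = (M + 0)*m = M*m)
A = -1/4 (A = 1/(-4) = -1/4 ≈ -0.25000)
g(N, t) = t**2 - 8*N (g(N, t) = (-9*N + t**2) + N = (t**2 - 9*N) + N = t**2 - 8*N)
g(A, u(-1, -4)) + 26 = ((-1*(-4))**2 - 8*(-1/4)) + 26 = (4**2 + 2) + 26 = (16 + 2) + 26 = 18 + 26 = 44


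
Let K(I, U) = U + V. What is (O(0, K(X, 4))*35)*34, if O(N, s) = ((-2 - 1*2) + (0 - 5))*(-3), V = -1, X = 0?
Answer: 32130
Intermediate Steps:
K(I, U) = -1 + U (K(I, U) = U - 1 = -1 + U)
O(N, s) = 27 (O(N, s) = ((-2 - 2) - 5)*(-3) = (-4 - 5)*(-3) = -9*(-3) = 27)
(O(0, K(X, 4))*35)*34 = (27*35)*34 = 945*34 = 32130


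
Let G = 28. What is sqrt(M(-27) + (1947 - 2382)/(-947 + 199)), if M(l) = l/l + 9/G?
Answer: sqrt(3260719)/1309 ≈ 1.3795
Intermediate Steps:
M(l) = 37/28 (M(l) = l/l + 9/28 = 1 + 9*(1/28) = 1 + 9/28 = 37/28)
sqrt(M(-27) + (1947 - 2382)/(-947 + 199)) = sqrt(37/28 + (1947 - 2382)/(-947 + 199)) = sqrt(37/28 - 435/(-748)) = sqrt(37/28 - 435*(-1/748)) = sqrt(37/28 + 435/748) = sqrt(2491/1309) = sqrt(3260719)/1309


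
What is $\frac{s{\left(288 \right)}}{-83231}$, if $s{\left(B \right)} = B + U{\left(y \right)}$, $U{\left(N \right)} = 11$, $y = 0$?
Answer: $- \frac{299}{83231} \approx -0.0035924$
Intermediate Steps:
$s{\left(B \right)} = 11 + B$ ($s{\left(B \right)} = B + 11 = 11 + B$)
$\frac{s{\left(288 \right)}}{-83231} = \frac{11 + 288}{-83231} = 299 \left(- \frac{1}{83231}\right) = - \frac{299}{83231}$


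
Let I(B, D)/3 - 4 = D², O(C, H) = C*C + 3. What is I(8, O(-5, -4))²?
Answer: 5588496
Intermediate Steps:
O(C, H) = 3 + C² (O(C, H) = C² + 3 = 3 + C²)
I(B, D) = 12 + 3*D²
I(8, O(-5, -4))² = (12 + 3*(3 + (-5)²)²)² = (12 + 3*(3 + 25)²)² = (12 + 3*28²)² = (12 + 3*784)² = (12 + 2352)² = 2364² = 5588496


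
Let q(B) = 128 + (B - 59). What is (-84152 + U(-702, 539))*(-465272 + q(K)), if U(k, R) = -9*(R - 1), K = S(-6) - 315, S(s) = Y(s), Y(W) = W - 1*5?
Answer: 41429287826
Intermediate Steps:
Y(W) = -5 + W (Y(W) = W - 5 = -5 + W)
S(s) = -5 + s
K = -326 (K = (-5 - 6) - 315 = -11 - 315 = -326)
q(B) = 69 + B (q(B) = 128 + (-59 + B) = 69 + B)
U(k, R) = 9 - 9*R (U(k, R) = -9*(-1 + R) = 9 - 9*R)
(-84152 + U(-702, 539))*(-465272 + q(K)) = (-84152 + (9 - 9*539))*(-465272 + (69 - 326)) = (-84152 + (9 - 4851))*(-465272 - 257) = (-84152 - 4842)*(-465529) = -88994*(-465529) = 41429287826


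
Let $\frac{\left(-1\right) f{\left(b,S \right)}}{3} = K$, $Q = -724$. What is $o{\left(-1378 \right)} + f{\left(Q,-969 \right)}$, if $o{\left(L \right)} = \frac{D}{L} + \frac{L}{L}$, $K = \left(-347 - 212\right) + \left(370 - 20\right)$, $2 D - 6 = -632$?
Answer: $\frac{865697}{1378} \approx 628.23$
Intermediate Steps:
$D = -313$ ($D = 3 + \frac{1}{2} \left(-632\right) = 3 - 316 = -313$)
$K = -209$ ($K = -559 + 350 = -209$)
$o{\left(L \right)} = 1 - \frac{313}{L}$ ($o{\left(L \right)} = - \frac{313}{L} + \frac{L}{L} = - \frac{313}{L} + 1 = 1 - \frac{313}{L}$)
$f{\left(b,S \right)} = 627$ ($f{\left(b,S \right)} = \left(-3\right) \left(-209\right) = 627$)
$o{\left(-1378 \right)} + f{\left(Q,-969 \right)} = \frac{-313 - 1378}{-1378} + 627 = \left(- \frac{1}{1378}\right) \left(-1691\right) + 627 = \frac{1691}{1378} + 627 = \frac{865697}{1378}$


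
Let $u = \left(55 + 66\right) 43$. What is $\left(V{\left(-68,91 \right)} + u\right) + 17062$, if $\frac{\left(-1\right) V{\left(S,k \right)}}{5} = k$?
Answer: $21810$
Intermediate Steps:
$V{\left(S,k \right)} = - 5 k$
$u = 5203$ ($u = 121 \cdot 43 = 5203$)
$\left(V{\left(-68,91 \right)} + u\right) + 17062 = \left(\left(-5\right) 91 + 5203\right) + 17062 = \left(-455 + 5203\right) + 17062 = 4748 + 17062 = 21810$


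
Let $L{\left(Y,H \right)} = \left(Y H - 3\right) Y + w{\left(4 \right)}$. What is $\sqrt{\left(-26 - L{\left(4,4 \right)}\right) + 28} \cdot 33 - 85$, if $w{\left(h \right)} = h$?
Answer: $-85 + 99 i \sqrt{6} \approx -85.0 + 242.5 i$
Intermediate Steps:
$L{\left(Y,H \right)} = 4 + Y \left(-3 + H Y\right)$ ($L{\left(Y,H \right)} = \left(Y H - 3\right) Y + 4 = \left(H Y - 3\right) Y + 4 = \left(-3 + H Y\right) Y + 4 = Y \left(-3 + H Y\right) + 4 = 4 + Y \left(-3 + H Y\right)$)
$\sqrt{\left(-26 - L{\left(4,4 \right)}\right) + 28} \cdot 33 - 85 = \sqrt{\left(-26 - \left(4 - 12 + 4 \cdot 4^{2}\right)\right) + 28} \cdot 33 - 85 = \sqrt{\left(-26 - \left(4 - 12 + 4 \cdot 16\right)\right) + 28} \cdot 33 - 85 = \sqrt{\left(-26 - \left(4 - 12 + 64\right)\right) + 28} \cdot 33 - 85 = \sqrt{\left(-26 - 56\right) + 28} \cdot 33 - 85 = \sqrt{-82 + 28} \cdot 33 - 85 = \sqrt{-54} \cdot 33 - 85 = 3 i \sqrt{6} \cdot 33 - 85 = 99 i \sqrt{6} - 85 = -85 + 99 i \sqrt{6}$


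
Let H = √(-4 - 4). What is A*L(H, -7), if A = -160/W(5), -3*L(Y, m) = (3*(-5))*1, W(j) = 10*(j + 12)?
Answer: -80/17 ≈ -4.7059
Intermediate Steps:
H = 2*I*√2 (H = √(-8) = 2*I*√2 ≈ 2.8284*I)
W(j) = 120 + 10*j (W(j) = 10*(12 + j) = 120 + 10*j)
L(Y, m) = 5 (L(Y, m) = -3*(-5)/3 = -(-5) = -⅓*(-15) = 5)
A = -16/17 (A = -160/(120 + 10*5) = -160/(120 + 50) = -160/170 = -160*1/170 = -16/17 ≈ -0.94118)
A*L(H, -7) = -16/17*5 = -80/17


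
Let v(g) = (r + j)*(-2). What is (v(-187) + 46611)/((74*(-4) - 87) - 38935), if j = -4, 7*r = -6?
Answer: -326345/275226 ≈ -1.1857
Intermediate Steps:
r = -6/7 (r = (⅐)*(-6) = -6/7 ≈ -0.85714)
v(g) = 68/7 (v(g) = (-6/7 - 4)*(-2) = -34/7*(-2) = 68/7)
(v(-187) + 46611)/((74*(-4) - 87) - 38935) = (68/7 + 46611)/((74*(-4) - 87) - 38935) = 326345/(7*((-296 - 87) - 38935)) = 326345/(7*(-383 - 38935)) = (326345/7)/(-39318) = (326345/7)*(-1/39318) = -326345/275226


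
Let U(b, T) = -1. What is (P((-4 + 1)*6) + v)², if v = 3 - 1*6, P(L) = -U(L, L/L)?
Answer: 4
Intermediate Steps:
P(L) = 1 (P(L) = -1*(-1) = 1)
v = -3 (v = 3 - 6 = -3)
(P((-4 + 1)*6) + v)² = (1 - 3)² = (-2)² = 4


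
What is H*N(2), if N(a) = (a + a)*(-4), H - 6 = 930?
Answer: -14976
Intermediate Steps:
H = 936 (H = 6 + 930 = 936)
N(a) = -8*a (N(a) = (2*a)*(-4) = -8*a)
H*N(2) = 936*(-8*2) = 936*(-16) = -14976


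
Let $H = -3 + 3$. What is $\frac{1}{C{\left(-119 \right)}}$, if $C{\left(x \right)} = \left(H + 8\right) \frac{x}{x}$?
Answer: $\frac{1}{8} \approx 0.125$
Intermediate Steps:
$H = 0$
$C{\left(x \right)} = 8$ ($C{\left(x \right)} = \left(0 + 8\right) \frac{x}{x} = 8 \cdot 1 = 8$)
$\frac{1}{C{\left(-119 \right)}} = \frac{1}{8}$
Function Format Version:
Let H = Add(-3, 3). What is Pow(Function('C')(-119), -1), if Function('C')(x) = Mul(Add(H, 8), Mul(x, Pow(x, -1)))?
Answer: Rational(1, 8) ≈ 0.12500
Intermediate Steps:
H = 0
Function('C')(x) = 8 (Function('C')(x) = Mul(Add(0, 8), Mul(x, Pow(x, -1))) = Mul(8, 1) = 8)
Pow(Function('C')(-119), -1) = Pow(8, -1) = Rational(1, 8)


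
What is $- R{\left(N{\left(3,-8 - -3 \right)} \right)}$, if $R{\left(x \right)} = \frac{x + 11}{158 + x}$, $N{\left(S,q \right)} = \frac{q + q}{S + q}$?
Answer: $- \frac{16}{163} \approx -0.09816$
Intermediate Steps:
$N{\left(S,q \right)} = \frac{2 q}{S + q}$
$R{\left(x \right)} = \frac{11 + x}{158 + x}$
$- R{\left(N{\left(3,-8 - -3 \right)} \right)} = - \frac{11 + \frac{2 \left(-8 - -3\right)}{3 - 5}}{158 + \frac{2 \left(-8 - -3\right)}{3 - 5}} = - \frac{11 + \frac{2 \left(-8 + 3\right)}{3 + \left(-8 + 3\right)}}{158 + \frac{2 \left(-8 + 3\right)}{3 + \left(-8 + 3\right)}} = - \frac{11 + 2 \left(-5\right) \frac{1}{3 - 5}}{158 + 2 \left(-5\right) \frac{1}{3 - 5}} = - \frac{11 + 2 \left(-5\right) \frac{1}{-2}}{158 + 2 \left(-5\right) \frac{1}{-2}} = - \frac{11 + 2 \left(-5\right) \left(- \frac{1}{2}\right)}{158 + 2 \left(-5\right) \left(- \frac{1}{2}\right)} = - \frac{11 + 5}{158 + 5} = - \frac{16}{163}$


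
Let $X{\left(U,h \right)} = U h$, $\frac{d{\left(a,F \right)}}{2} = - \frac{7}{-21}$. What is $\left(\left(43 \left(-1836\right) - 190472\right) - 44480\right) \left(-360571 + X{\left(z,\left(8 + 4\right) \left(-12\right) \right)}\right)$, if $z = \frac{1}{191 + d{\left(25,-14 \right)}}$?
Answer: $\frac{2603219872892}{23} \approx 1.1318 \cdot 10^{11}$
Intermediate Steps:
$d{\left(a,F \right)} = \frac{2}{3}$ ($d{\left(a,F \right)} = 2 \left(- \frac{7}{-21}\right) = 2 \left(\left(-7\right) \left(- \frac{1}{21}\right)\right) = 2 \cdot \frac{1}{3} = \frac{2}{3}$)
$z = \frac{3}{575}$ ($z = \frac{1}{191 + \frac{2}{3}} = \frac{1}{\frac{575}{3}} = \frac{3}{575} \approx 0.0052174$)
$\left(\left(43 \left(-1836\right) - 190472\right) - 44480\right) \left(-360571 + X{\left(z,\left(8 + 4\right) \left(-12\right) \right)}\right) = \left(\left(43 \left(-1836\right) - 190472\right) - 44480\right) \left(-360571 + \frac{3 \left(8 + 4\right) \left(-12\right)}{575}\right) = \left(\left(-78948 - 190472\right) - 44480\right) \left(-360571 + \frac{3 \cdot 12 \left(-12\right)}{575}\right) = \left(-269420 - 44480\right) \left(-360571 + \frac{3}{575} \left(-144\right)\right) = - 313900 \left(-360571 - \frac{432}{575}\right) = \left(-313900\right) \left(- \frac{207328757}{575}\right) = \frac{2603219872892}{23}$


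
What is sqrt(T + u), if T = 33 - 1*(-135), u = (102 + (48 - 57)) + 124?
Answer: sqrt(385) ≈ 19.621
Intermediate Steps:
u = 217 (u = (102 - 9) + 124 = 93 + 124 = 217)
T = 168 (T = 33 + 135 = 168)
sqrt(T + u) = sqrt(168 + 217) = sqrt(385)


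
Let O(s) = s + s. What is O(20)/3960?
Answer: 1/99 ≈ 0.010101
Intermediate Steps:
O(s) = 2*s
O(20)/3960 = (2*20)/3960 = 40*(1/3960) = 1/99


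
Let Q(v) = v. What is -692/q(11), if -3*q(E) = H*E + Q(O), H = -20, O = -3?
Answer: -2076/223 ≈ -9.3094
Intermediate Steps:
q(E) = 1 + 20*E/3 (q(E) = -(-20*E - 3)/3 = -(-3 - 20*E)/3 = 1 + 20*E/3)
-692/q(11) = -692/(1 + (20/3)*11) = -692/(1 + 220/3) = -692/223/3 = -692*3/223 = -2076/223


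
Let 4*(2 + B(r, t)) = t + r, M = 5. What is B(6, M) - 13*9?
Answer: -465/4 ≈ -116.25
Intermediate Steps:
B(r, t) = -2 + r/4 + t/4 (B(r, t) = -2 + (t + r)/4 = -2 + (r + t)/4 = -2 + (r/4 + t/4) = -2 + r/4 + t/4)
B(6, M) - 13*9 = (-2 + (1/4)*6 + (1/4)*5) - 13*9 = (-2 + 3/2 + 5/4) - 117 = 3/4 - 117 = -465/4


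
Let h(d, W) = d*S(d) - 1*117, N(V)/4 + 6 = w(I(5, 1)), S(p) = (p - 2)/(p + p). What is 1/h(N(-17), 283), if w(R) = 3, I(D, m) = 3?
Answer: -1/124 ≈ -0.0080645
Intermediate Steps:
S(p) = (-2 + p)/(2*p) (S(p) = (-2 + p)/((2*p)) = (-2 + p)*(1/(2*p)) = (-2 + p)/(2*p))
N(V) = -12 (N(V) = -24 + 4*3 = -24 + 12 = -12)
h(d, W) = -118 + d/2 (h(d, W) = d*((-2 + d)/(2*d)) - 1*117 = (-1 + d/2) - 117 = -118 + d/2)
1/h(N(-17), 283) = 1/(-118 + (½)*(-12)) = 1/(-118 - 6) = 1/(-124) = -1/124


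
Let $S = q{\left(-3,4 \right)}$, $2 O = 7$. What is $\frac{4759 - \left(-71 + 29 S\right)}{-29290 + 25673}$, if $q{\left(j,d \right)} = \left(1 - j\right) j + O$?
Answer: $- \frac{10153}{7234} \approx -1.4035$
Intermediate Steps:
$O = \frac{7}{2}$ ($O = \frac{1}{2} \cdot 7 = \frac{7}{2} \approx 3.5$)
$q{\left(j,d \right)} = \frac{7}{2} + j \left(1 - j\right)$ ($q{\left(j,d \right)} = \left(1 - j\right) j + \frac{7}{2} = j \left(1 - j\right) + \frac{7}{2} = \frac{7}{2} + j \left(1 - j\right)$)
$S = - \frac{17}{2}$ ($S = \frac{7}{2} - 3 - \left(-3\right)^{2} = \frac{7}{2} - 3 - 9 = - \frac{17}{2} \approx -8.5$)
$\frac{4759 - \left(-71 + 29 S\right)}{-29290 + 25673} = \frac{4759 + \left(71 - - \frac{493}{2}\right)}{-29290 + 25673} = \frac{4759 + \left(71 + \frac{493}{2}\right)}{-3617} = \left(4759 + \frac{635}{2}\right) \left(- \frac{1}{3617}\right) = \frac{10153}{2} \left(- \frac{1}{3617}\right) = - \frac{10153}{7234}$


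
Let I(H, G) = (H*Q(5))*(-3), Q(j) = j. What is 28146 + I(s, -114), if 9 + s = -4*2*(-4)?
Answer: 27801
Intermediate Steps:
s = 23 (s = -9 - 4*2*(-4) = -9 - 8*(-4) = -9 + 32 = 23)
I(H, G) = -15*H (I(H, G) = (H*5)*(-3) = (5*H)*(-3) = -15*H)
28146 + I(s, -114) = 28146 - 15*23 = 28146 - 345 = 27801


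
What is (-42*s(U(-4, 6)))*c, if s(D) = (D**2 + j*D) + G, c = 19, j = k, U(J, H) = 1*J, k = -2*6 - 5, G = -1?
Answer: -66234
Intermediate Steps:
k = -17 (k = -12 - 5 = -17)
U(J, H) = J
j = -17
s(D) = -1 + D**2 - 17*D (s(D) = (D**2 - 17*D) - 1 = -1 + D**2 - 17*D)
(-42*s(U(-4, 6)))*c = -42*(-1 + (-4)**2 - 17*(-4))*19 = -42*(-1 + 16 + 68)*19 = -42*83*19 = -3486*19 = -66234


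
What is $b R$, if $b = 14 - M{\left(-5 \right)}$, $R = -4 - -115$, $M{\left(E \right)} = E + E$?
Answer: $2664$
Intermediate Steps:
$M{\left(E \right)} = 2 E$
$R = 111$ ($R = -4 + 115 = 111$)
$b = 24$ ($b = 14 - 2 \left(-5\right) = 14 - -10 = 14 + 10 = 24$)
$b R = 24 \cdot 111 = 2664$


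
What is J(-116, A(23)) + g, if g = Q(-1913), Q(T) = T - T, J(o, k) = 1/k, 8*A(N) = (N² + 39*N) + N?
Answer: 8/1449 ≈ 0.0055211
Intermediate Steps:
A(N) = 5*N + N²/8 (A(N) = ((N² + 39*N) + N)/8 = (N² + 40*N)/8 = 5*N + N²/8)
Q(T) = 0
g = 0
J(-116, A(23)) + g = 1/((⅛)*23*(40 + 23)) + 0 = 1/((⅛)*23*63) + 0 = 1/(1449/8) + 0 = 8/1449 + 0 = 8/1449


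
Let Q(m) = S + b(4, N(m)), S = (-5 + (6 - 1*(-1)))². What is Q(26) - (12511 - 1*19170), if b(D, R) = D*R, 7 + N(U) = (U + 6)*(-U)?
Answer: 3307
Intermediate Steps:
N(U) = -7 - U*(6 + U) (N(U) = -7 + (U + 6)*(-U) = -7 + (6 + U)*(-U) = -7 - U*(6 + U))
S = 4 (S = (-5 + (6 + 1))² = (-5 + 7)² = 2² = 4)
Q(m) = -24 - 24*m - 4*m² (Q(m) = 4 + 4*(-7 - m² - 6*m) = 4 + (-28 - 24*m - 4*m²) = -24 - 24*m - 4*m²)
Q(26) - (12511 - 1*19170) = (-24 - 24*26 - 4*26²) - (12511 - 1*19170) = (-24 - 624 - 4*676) - (12511 - 19170) = (-24 - 624 - 2704) - 1*(-6659) = -3352 + 6659 = 3307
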